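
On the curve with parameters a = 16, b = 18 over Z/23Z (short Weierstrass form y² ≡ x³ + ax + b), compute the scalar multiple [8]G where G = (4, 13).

(6, 13)

Repeated addition: build up to 8G.
2G: tangent at (4, 13): λ = (3·4² + 16)/(2·13) ≡ 18/3. 3⁻¹ ≡ 8 (mod 23), so λ ≡ 18·8 ≡ 6.
  x = λ² - 4 - 4 = 36 - 8 ≡ 5; y = λ·(4 - 5) - 13 ≡ 4. → (5, 4)
3G: (5, 4) + (4, 13). λ = (13 - 4)/(4 - 5) ≡ 9/22 mod 23. 22⁻¹ ≡ 22 (mod 23) since 22·22 = 484 ≡ 1, so λ ≡ 14.
  x = λ² - 5 - 4 = 196 - 9 ≡ 3; y = λ·(5 - 3) - 4 ≡ 1. → (3, 1)
4G: (3, 1) + (4, 13). λ = (13 - 1)/(4 - 3) ≡ 12/1 mod 23. 1⁻¹ ≡ 1 (mod 23), so λ ≡ 12.
  x = λ² - 3 - 4 = 144 - 7 ≡ 22; y = λ·(3 - 22) - 1 ≡ 1. → (22, 1)
5G: (22, 1) + (4, 13). λ = (13 - 1)/(4 - 22) ≡ 12/5 mod 23. 5⁻¹ ≡ 14 (mod 23), so λ ≡ 7.
  x = λ² - 22 - 4 = 49 - 26 ≡ 0; y = λ·(22 - 0) - 1 ≡ 15. → (0, 15)
6G: (0, 15) + (4, 13). λ = (13 - 15)/(4 - 0) ≡ 21/4 mod 23. 4⁻¹ ≡ 6 (mod 23), so λ ≡ 11.
  x = λ² - 0 - 4 = 121 - 4 ≡ 2; y = λ·(0 - 2) - 15 ≡ 9. → (2, 9)
7G: (2, 9) + (4, 13). λ = (13 - 9)/(4 - 2) ≡ 4/2 mod 23. 2⁻¹ ≡ 12 (mod 23), so λ ≡ 2.
  x = λ² - 2 - 4 = 4 - 6 ≡ 21; y = λ·(2 - 21) - 9 ≡ 22. → (21, 22)
8G: (21, 22) + (4, 13). λ = (13 - 22)/(4 - 21) ≡ 14/6 mod 23. 6⁻¹ ≡ 4 (mod 23) since 6·4 = 24 ≡ 1, so λ ≡ 10.
  x = λ² - 21 - 4 = 100 - 25 ≡ 6; y = λ·(21 - 6) - 22 ≡ 13. → (6, 13)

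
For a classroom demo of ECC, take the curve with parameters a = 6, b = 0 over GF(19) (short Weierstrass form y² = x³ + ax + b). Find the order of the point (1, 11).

2P: tangent at (1, 11): λ = (3·1² + 6)/(2·11) ≡ 9/3. 3⁻¹ ≡ 13 (mod 19) since 3·13 = 39 ≡ 1, so λ ≡ 9·13 ≡ 3.
  x = λ² - 1 - 1 = 9 - 2 ≡ 7; y = λ·(1 - 7) - 11 ≡ 9. → (7, 9)
3P: (7, 9) + (1, 11). λ = (11 - 9)/(1 - 7) ≡ 2/13 mod 19. 13⁻¹ ≡ 3 (mod 19), so λ ≡ 6.
  x = λ² - 7 - 1 = 36 - 8 ≡ 9; y = λ·(7 - 9) - 9 ≡ 17. → (9, 17)
4P: (9, 17) + (1, 11). λ = (11 - 17)/(1 - 9) ≡ 13/11 mod 19. 11⁻¹ ≡ 7 (mod 19) since 11·7 = 77 ≡ 1, so λ ≡ 15.
  x = λ² - 9 - 1 = 225 - 10 ≡ 6; y = λ·(9 - 6) - 17 ≡ 9. → (6, 9)
5P: (6, 9) + (1, 11). λ = (11 - 9)/(1 - 6) ≡ 2/14 mod 19. 14⁻¹ ≡ 15 (mod 19), so λ ≡ 11.
  x = λ² - 6 - 1 = 121 - 7 ≡ 0; y = λ·(6 - 0) - 9 ≡ 0. → (0, 0)
6P: (0, 0) + (1, 11). λ = (11 - 0)/(1 - 0) ≡ 11/1 mod 19. 1⁻¹ ≡ 1 (mod 19), so λ ≡ 11.
  x = λ² - 0 - 1 = 121 - 1 ≡ 6; y = λ·(0 - 6) - 0 ≡ 10. → (6, 10)
7P: (6, 10) + (1, 11). λ = (11 - 10)/(1 - 6) ≡ 1/14 mod 19. 14⁻¹ ≡ 15 (mod 19) since 14·15 = 210 ≡ 1, so λ ≡ 15.
  x = λ² - 6 - 1 = 225 - 7 ≡ 9; y = λ·(6 - 9) - 10 ≡ 2. → (9, 2)
8P: (9, 2) + (1, 11). λ = (11 - 2)/(1 - 9) ≡ 9/11 mod 19. 11⁻¹ ≡ 7 (mod 19), so λ ≡ 6.
  x = λ² - 9 - 1 = 36 - 10 ≡ 7; y = λ·(9 - 7) - 2 ≡ 10. → (7, 10)
9P: (7, 10) + (1, 11). λ = (11 - 10)/(1 - 7) ≡ 1/13 mod 19. 13⁻¹ ≡ 3 (mod 19), so λ ≡ 3.
  x = λ² - 7 - 1 = 9 - 8 ≡ 1; y = λ·(7 - 1) - 10 ≡ 8. → (1, 8)
10P: (1, 8) + (1, 11): same x and y₁ ≡ -y₂, so the sum is O.
10P = O, so the order is 10.

10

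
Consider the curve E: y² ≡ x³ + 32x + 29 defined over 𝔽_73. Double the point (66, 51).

(10, 53)

tangent at (66, 51): λ = (3·66² + 32)/(2·51) ≡ 33/29. 29⁻¹ ≡ 68 (mod 73), so λ ≡ 33·68 ≡ 54.
  x = λ² - 66 - 66 = 2916 - 132 ≡ 10; y = λ·(66 - 10) - 51 ≡ 53. → (10, 53)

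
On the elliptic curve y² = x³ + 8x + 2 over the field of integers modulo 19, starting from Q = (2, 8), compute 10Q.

Double-and-add on 10 = (1010)₂. Start with Q = (2, 8) for the leading 1-bit.
double: tangent at (2, 8): λ = (3·2² + 8)/(2·8) ≡ 1/16. 16⁻¹ ≡ 6 (mod 19), so λ ≡ 1·6 ≡ 6.
  x = λ² - 2 - 2 = 36 - 4 ≡ 13; y = λ·(2 - 13) - 8 ≡ 2. → (13, 2)
double: tangent at (13, 2): λ = (3·13² + 8)/(2·2) ≡ 2/4. 4⁻¹ ≡ 5 (mod 19), so λ ≡ 2·5 ≡ 10.
  x = λ² - 13 - 13 = 100 - 26 ≡ 17; y = λ·(13 - 17) - 2 ≡ 15. → (17, 15)
add Q: (17, 15) + (2, 8). λ = (8 - 15)/(2 - 17) ≡ 12/4 mod 19. 4⁻¹ ≡ 5 (mod 19), so λ ≡ 3.
  x = λ² - 17 - 2 = 9 - 19 ≡ 9; y = λ·(17 - 9) - 15 ≡ 9. → (9, 9)
double: tangent at (9, 9): λ = (3·9² + 8)/(2·9) ≡ 4/18. 18⁻¹ ≡ 18 (mod 19), so λ ≡ 4·18 ≡ 15.
  x = λ² - 9 - 9 = 225 - 18 ≡ 17; y = λ·(9 - 17) - 9 ≡ 4. → (17, 4)

(17, 4)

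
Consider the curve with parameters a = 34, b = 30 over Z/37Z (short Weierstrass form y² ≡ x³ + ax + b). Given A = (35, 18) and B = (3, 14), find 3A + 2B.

First 3A:
Repeated addition: build up to 3A.
2A: tangent at (35, 18): λ = (3·35² + 34)/(2·18) ≡ 9/36. 36⁻¹ ≡ 36 (mod 37) since 36·36 = 1296 ≡ 1, so λ ≡ 9·36 ≡ 28.
  x = λ² - 35 - 35 = 784 - 70 ≡ 11; y = λ·(35 - 11) - 18 ≡ 25. → (11, 25)
3A: (11, 25) + (35, 18). λ = (18 - 25)/(35 - 11) ≡ 30/24 mod 37. 24⁻¹ ≡ 17 (mod 37), so λ ≡ 29.
  x = λ² - 11 - 35 = 841 - 46 ≡ 18; y = λ·(11 - 18) - 25 ≡ 31. → (18, 31)
3A = (18, 31).
Next 2B:
Repeated addition: build up to 2B.
2B: tangent at (3, 14): λ = (3·3² + 34)/(2·14) ≡ 24/28. 28⁻¹ ≡ 4 (mod 37), so λ ≡ 24·4 ≡ 22.
  x = λ² - 3 - 3 = 484 - 6 ≡ 34; y = λ·(3 - 34) - 14 ≡ 7. → (34, 7)
2B = (34, 7).
Finally 3A + 2B:
(18, 31) + (34, 7). λ = (7 - 31)/(34 - 18) ≡ 13/16 mod 37. 16⁻¹ ≡ 7 (mod 37), so λ ≡ 17.
  x = λ² - 18 - 34 = 289 - 52 ≡ 15; y = λ·(18 - 15) - 31 ≡ 20. → (15, 20)

(15, 20)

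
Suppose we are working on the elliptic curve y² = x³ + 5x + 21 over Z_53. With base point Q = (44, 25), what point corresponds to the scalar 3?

(7, 44)

Repeated addition: build up to 3Q.
2Q: tangent at (44, 25): λ = (3·44² + 5)/(2·25) ≡ 36/50. 50⁻¹ ≡ 35 (mod 53), so λ ≡ 36·35 ≡ 41.
  x = λ² - 44 - 44 = 1681 - 88 ≡ 3; y = λ·(44 - 3) - 25 ≡ 13. → (3, 13)
3Q: (3, 13) + (44, 25). λ = (25 - 13)/(44 - 3) ≡ 12/41 mod 53. 41⁻¹ ≡ 22 (mod 53), so λ ≡ 52.
  x = λ² - 3 - 44 = 2704 - 47 ≡ 7; y = λ·(3 - 7) - 13 ≡ 44. → (7, 44)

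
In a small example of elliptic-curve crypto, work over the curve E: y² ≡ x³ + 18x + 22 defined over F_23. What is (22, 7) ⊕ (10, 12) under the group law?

(22, 7) + (10, 12). λ = (12 - 7)/(10 - 22) ≡ 5/11 mod 23. 11⁻¹ ≡ 21 (mod 23), so λ ≡ 13.
  x = λ² - 22 - 10 = 169 - 32 ≡ 22; y = λ·(22 - 22) - 7 ≡ 16. → (22, 16)

(22, 16)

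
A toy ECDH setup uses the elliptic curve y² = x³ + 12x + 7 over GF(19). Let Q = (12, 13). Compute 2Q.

(15, 3)

tangent at (12, 13): λ = (3·12² + 12)/(2·13) ≡ 7/7. 7⁻¹ ≡ 11 (mod 19) since 7·11 = 77 ≡ 1, so λ ≡ 7·11 ≡ 1.
  x = λ² - 12 - 12 = 1 - 24 ≡ 15; y = λ·(12 - 15) - 13 ≡ 3. → (15, 3)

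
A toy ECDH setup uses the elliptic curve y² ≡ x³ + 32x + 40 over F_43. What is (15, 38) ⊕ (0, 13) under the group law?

(26, 1)

(15, 38) + (0, 13). λ = (13 - 38)/(0 - 15) ≡ 18/28 mod 43. 28⁻¹ ≡ 20 (mod 43), so λ ≡ 16.
  x = λ² - 15 - 0 = 256 - 15 ≡ 26; y = λ·(15 - 26) - 38 ≡ 1. → (26, 1)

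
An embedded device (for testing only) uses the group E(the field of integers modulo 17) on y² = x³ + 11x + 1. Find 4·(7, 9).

(12, 12)

Write P = (7, 9).
Repeated addition: build up to 4P.
2P: tangent at (7, 9): λ = (3·7² + 11)/(2·9) ≡ 5/1. 1⁻¹ ≡ 1 (mod 17), so λ ≡ 5·1 ≡ 5.
  x = λ² - 7 - 7 = 25 - 14 ≡ 11; y = λ·(7 - 11) - 9 ≡ 5. → (11, 5)
3P: (11, 5) + (7, 9). λ = (9 - 5)/(7 - 11) ≡ 4/13 mod 17. 13⁻¹ ≡ 4 (mod 17), so λ ≡ 16.
  x = λ² - 11 - 7 = 256 - 18 ≡ 0; y = λ·(11 - 0) - 5 ≡ 1. → (0, 1)
4P: (0, 1) + (7, 9). λ = (9 - 1)/(7 - 0) ≡ 8/7 mod 17. 7⁻¹ ≡ 5 (mod 17), so λ ≡ 6.
  x = λ² - 0 - 7 = 36 - 7 ≡ 12; y = λ·(0 - 12) - 1 ≡ 12. → (12, 12)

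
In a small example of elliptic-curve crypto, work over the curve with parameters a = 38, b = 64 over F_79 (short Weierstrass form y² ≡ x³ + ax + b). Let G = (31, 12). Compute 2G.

tangent at (31, 12): λ = (3·31² + 38)/(2·12) ≡ 77/24. 24⁻¹ ≡ 56 (mod 79), so λ ≡ 77·56 ≡ 46.
  x = λ² - 31 - 31 = 2116 - 62 ≡ 0; y = λ·(31 - 0) - 12 ≡ 71. → (0, 71)

(0, 71)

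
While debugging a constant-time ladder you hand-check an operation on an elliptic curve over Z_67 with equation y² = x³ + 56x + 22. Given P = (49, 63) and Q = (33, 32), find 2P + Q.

(5, 62)

First 2P:
Repeated addition: build up to 2P.
2P: tangent at (49, 63): λ = (3·49² + 56)/(2·63) ≡ 23/59. 59⁻¹ ≡ 25 (mod 67), so λ ≡ 23·25 ≡ 39.
  x = λ² - 49 - 49 = 1521 - 98 ≡ 16; y = λ·(49 - 16) - 63 ≡ 18. → (16, 18)
2P = (16, 18).
Finally 2P + Q:
(16, 18) + (33, 32). λ = (32 - 18)/(33 - 16) ≡ 14/17 mod 67. 17⁻¹ ≡ 4 (mod 67), so λ ≡ 56.
  x = λ² - 16 - 33 = 3136 - 49 ≡ 5; y = λ·(16 - 5) - 18 ≡ 62. → (5, 62)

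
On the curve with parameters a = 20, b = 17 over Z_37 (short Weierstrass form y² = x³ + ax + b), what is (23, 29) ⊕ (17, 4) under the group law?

(23, 29) + (17, 4). λ = (4 - 29)/(17 - 23) ≡ 12/31 mod 37. 31⁻¹ ≡ 6 (mod 37) since 31·6 = 186 ≡ 1, so λ ≡ 35.
  x = λ² - 23 - 17 = 1225 - 40 ≡ 1; y = λ·(23 - 1) - 29 ≡ 1. → (1, 1)

(1, 1)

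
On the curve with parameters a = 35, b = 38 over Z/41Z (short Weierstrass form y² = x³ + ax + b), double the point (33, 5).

(11, 27)

tangent at (33, 5): λ = (3·33² + 35)/(2·5) ≡ 22/10. 10⁻¹ ≡ 37 (mod 41), so λ ≡ 22·37 ≡ 35.
  x = λ² - 33 - 33 = 1225 - 66 ≡ 11; y = λ·(33 - 11) - 5 ≡ 27. → (11, 27)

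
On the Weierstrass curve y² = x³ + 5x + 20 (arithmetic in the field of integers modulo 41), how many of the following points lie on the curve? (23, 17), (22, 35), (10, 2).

(23, 17): 17² ≡ 2, rhs ≡ 2 → on.
(22, 35): 35² ≡ 36, rhs ≡ 36 → on.
(10, 2): 2² ≡ 4, rhs ≡ 4 → on.

3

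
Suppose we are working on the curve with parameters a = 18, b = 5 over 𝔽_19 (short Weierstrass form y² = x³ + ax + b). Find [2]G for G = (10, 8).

tangent at (10, 8): λ = (3·10² + 18)/(2·8) ≡ 14/16. 16⁻¹ ≡ 6 (mod 19) since 16·6 = 96 ≡ 1, so λ ≡ 14·6 ≡ 8.
  x = λ² - 10 - 10 = 64 - 20 ≡ 6; y = λ·(10 - 6) - 8 ≡ 5. → (6, 5)

(6, 5)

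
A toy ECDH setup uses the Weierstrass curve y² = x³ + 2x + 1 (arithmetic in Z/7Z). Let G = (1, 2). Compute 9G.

(1, 5)

Double-and-add on 9 = (1001)₂. Start with G = (1, 2) for the leading 1-bit.
double: tangent at (1, 2): λ = (3·1² + 2)/(2·2) ≡ 5/4. 4⁻¹ ≡ 2 (mod 7), so λ ≡ 5·2 ≡ 3.
  x = λ² - 1 - 1 = 9 - 2 ≡ 0; y = λ·(1 - 0) - 2 ≡ 1. → (0, 1)
double: tangent at (0, 1): λ = (3·0² + 2)/(2·1) ≡ 2/2. 2⁻¹ ≡ 4 (mod 7), so λ ≡ 2·4 ≡ 1.
  x = λ² - 0 - 0 = 1 - 0 ≡ 1; y = λ·(0 - 1) - 1 ≡ 5. → (1, 5)
double: tangent at (1, 5): λ = (3·1² + 2)/(2·5) ≡ 5/3. 3⁻¹ ≡ 5 (mod 7) since 3·5 = 15 ≡ 1, so λ ≡ 5·5 ≡ 4.
  x = λ² - 1 - 1 = 16 - 2 ≡ 0; y = λ·(1 - 0) - 5 ≡ 6. → (0, 6)
add G: (0, 6) + (1, 2). λ = (2 - 6)/(1 - 0) ≡ 3/1 mod 7. 1⁻¹ ≡ 1 (mod 7), so λ ≡ 3.
  x = λ² - 0 - 1 = 9 - 1 ≡ 1; y = λ·(0 - 1) - 6 ≡ 5. → (1, 5)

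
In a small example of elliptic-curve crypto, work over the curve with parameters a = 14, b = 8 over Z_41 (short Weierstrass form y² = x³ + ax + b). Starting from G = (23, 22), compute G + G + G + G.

Repeated addition: build up to 4G.
2G: tangent at (23, 22): λ = (3·23² + 14)/(2·22) ≡ 2/3. 3⁻¹ ≡ 14 (mod 41), so λ ≡ 2·14 ≡ 28.
  x = λ² - 23 - 23 = 784 - 46 ≡ 0; y = λ·(23 - 0) - 22 ≡ 7. → (0, 7)
3G: (0, 7) + (23, 22). λ = (22 - 7)/(23 - 0) ≡ 15/23 mod 41. 23⁻¹ ≡ 25 (mod 41), so λ ≡ 6.
  x = λ² - 0 - 23 = 36 - 23 ≡ 13; y = λ·(0 - 13) - 7 ≡ 38. → (13, 38)
4G: (13, 38) + (23, 22). λ = (22 - 38)/(23 - 13) ≡ 25/10 mod 41. 10⁻¹ ≡ 37 (mod 41) since 10·37 = 370 ≡ 1, so λ ≡ 23.
  x = λ² - 13 - 23 = 529 - 36 ≡ 1; y = λ·(13 - 1) - 38 ≡ 33. → (1, 33)

(1, 33)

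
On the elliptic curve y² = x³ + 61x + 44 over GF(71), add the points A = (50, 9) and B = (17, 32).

(29, 28)

(50, 9) + (17, 32). λ = (32 - 9)/(17 - 50) ≡ 23/38 mod 71. 38⁻¹ ≡ 43 (mod 71) since 38·43 = 1634 ≡ 1, so λ ≡ 66.
  x = λ² - 50 - 17 = 4356 - 67 ≡ 29; y = λ·(50 - 29) - 9 ≡ 28. → (29, 28)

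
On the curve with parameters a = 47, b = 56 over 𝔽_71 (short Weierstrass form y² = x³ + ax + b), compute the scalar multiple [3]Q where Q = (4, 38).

(46, 15)

Repeated addition: build up to 3Q.
2Q: tangent at (4, 38): λ = (3·4² + 47)/(2·38) ≡ 24/5. 5⁻¹ ≡ 57 (mod 71) since 5·57 = 285 ≡ 1, so λ ≡ 24·57 ≡ 19.
  x = λ² - 4 - 4 = 361 - 8 ≡ 69; y = λ·(4 - 69) - 38 ≡ 5. → (69, 5)
3Q: (69, 5) + (4, 38). λ = (38 - 5)/(4 - 69) ≡ 33/6 mod 71. 6⁻¹ ≡ 12 (mod 71), so λ ≡ 41.
  x = λ² - 69 - 4 = 1681 - 73 ≡ 46; y = λ·(69 - 46) - 5 ≡ 15. → (46, 15)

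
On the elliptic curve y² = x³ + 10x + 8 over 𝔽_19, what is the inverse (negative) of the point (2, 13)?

(2, 6)

-(2, 13) = (2, -13 mod 19) = (2, 6).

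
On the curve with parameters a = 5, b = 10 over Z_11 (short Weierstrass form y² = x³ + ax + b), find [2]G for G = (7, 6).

(1, 4)

tangent at (7, 6): λ = (3·7² + 5)/(2·6) ≡ 9/1. 1⁻¹ ≡ 1 (mod 11) since 1·1 = 1 ≡ 1, so λ ≡ 9·1 ≡ 9.
  x = λ² - 7 - 7 = 81 - 14 ≡ 1; y = λ·(7 - 1) - 6 ≡ 4. → (1, 4)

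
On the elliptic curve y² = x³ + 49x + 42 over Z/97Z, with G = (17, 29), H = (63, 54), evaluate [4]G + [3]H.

(22, 15)

First 4G:
Double-and-add on 4 = (100)₂. Start with G = (17, 29) for the leading 1-bit.
double: tangent at (17, 29): λ = (3·17² + 49)/(2·29) ≡ 43/58. 58⁻¹ ≡ 92 (mod 97) since 58·92 = 5336 ≡ 1, so λ ≡ 43·92 ≡ 76.
  x = λ² - 17 - 17 = 5776 - 34 ≡ 19; y = λ·(17 - 19) - 29 ≡ 13. → (19, 13)
double: tangent at (19, 13): λ = (3·19² + 49)/(2·13) ≡ 65/26. 26⁻¹ ≡ 56 (mod 97) since 26·56 = 1456 ≡ 1, so λ ≡ 65·56 ≡ 51.
  x = λ² - 19 - 19 = 2601 - 38 ≡ 41; y = λ·(19 - 41) - 13 ≡ 29. → (41, 29)
4G = (41, 29).
Next 3H:
Repeated addition: build up to 3H.
2H: tangent at (63, 54): λ = (3·63² + 49)/(2·54) ≡ 25/11. 11⁻¹ ≡ 53 (mod 97), so λ ≡ 25·53 ≡ 64.
  x = λ² - 63 - 63 = 4096 - 126 ≡ 90; y = λ·(63 - 90) - 54 ≡ 61. → (90, 61)
3H: (90, 61) + (63, 54). λ = (54 - 61)/(63 - 90) ≡ 90/70 mod 97. 70⁻¹ ≡ 79 (mod 97), so λ ≡ 29.
  x = λ² - 90 - 63 = 841 - 153 ≡ 9; y = λ·(90 - 9) - 61 ≡ 57. → (9, 57)
3H = (9, 57).
Finally 4G + 3H:
(41, 29) + (9, 57). λ = (57 - 29)/(9 - 41) ≡ 28/65 mod 97. 65⁻¹ ≡ 3 (mod 97), so λ ≡ 84.
  x = λ² - 41 - 9 = 7056 - 50 ≡ 22; y = λ·(41 - 22) - 29 ≡ 15. → (22, 15)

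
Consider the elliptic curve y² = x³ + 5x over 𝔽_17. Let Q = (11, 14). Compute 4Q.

Repeated addition: build up to 4Q.
2Q: tangent at (11, 14): λ = (3·11² + 5)/(2·14) ≡ 11/11. 11⁻¹ ≡ 14 (mod 17), so λ ≡ 11·14 ≡ 1.
  x = λ² - 11 - 11 = 1 - 22 ≡ 13; y = λ·(11 - 13) - 14 ≡ 1. → (13, 1)
3Q: (13, 1) + (11, 14). λ = (14 - 1)/(11 - 13) ≡ 13/15 mod 17. 15⁻¹ ≡ 8 (mod 17), so λ ≡ 2.
  x = λ² - 13 - 11 = 4 - 24 ≡ 14; y = λ·(13 - 14) - 1 ≡ 14. → (14, 14)
4Q: (14, 14) + (11, 14). λ = (14 - 14)/(11 - 14) ≡ 0/14 mod 17. 14⁻¹ ≡ 11 (mod 17) since 14·11 = 154 ≡ 1, so λ ≡ 0.
  x = λ² - 14 - 11 = 0 - 25 ≡ 9; y = λ·(14 - 9) - 14 ≡ 3. → (9, 3)

(9, 3)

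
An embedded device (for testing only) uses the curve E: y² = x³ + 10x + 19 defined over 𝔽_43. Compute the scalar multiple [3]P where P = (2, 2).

(29, 4)

Repeated addition: build up to 3P.
2P: tangent at (2, 2): λ = (3·2² + 10)/(2·2) ≡ 22/4. 4⁻¹ ≡ 11 (mod 43), so λ ≡ 22·11 ≡ 27.
  x = λ² - 2 - 2 = 729 - 4 ≡ 37; y = λ·(2 - 37) - 2 ≡ 42. → (37, 42)
3P: (37, 42) + (2, 2). λ = (2 - 42)/(2 - 37) ≡ 3/8 mod 43. 8⁻¹ ≡ 27 (mod 43) since 8·27 = 216 ≡ 1, so λ ≡ 38.
  x = λ² - 37 - 2 = 1444 - 39 ≡ 29; y = λ·(37 - 29) - 42 ≡ 4. → (29, 4)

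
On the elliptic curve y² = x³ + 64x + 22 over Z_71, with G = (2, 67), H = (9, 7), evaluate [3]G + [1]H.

First 3G:
Repeated addition: build up to 3G.
2G: tangent at (2, 67): λ = (3·2² + 64)/(2·67) ≡ 5/63. 63⁻¹ ≡ 62 (mod 71), so λ ≡ 5·62 ≡ 26.
  x = λ² - 2 - 2 = 676 - 4 ≡ 33; y = λ·(2 - 33) - 67 ≡ 50. → (33, 50)
3G: (33, 50) + (2, 67). λ = (67 - 50)/(2 - 33) ≡ 17/40 mod 71. 40⁻¹ ≡ 16 (mod 71), so λ ≡ 59.
  x = λ² - 33 - 2 = 3481 - 35 ≡ 38; y = λ·(33 - 38) - 50 ≡ 10. → (38, 10)
3G = (38, 10).
Finally 3G + H:
(38, 10) + (9, 7). λ = (7 - 10)/(9 - 38) ≡ 68/42 mod 71. 42⁻¹ ≡ 22 (mod 71), so λ ≡ 5.
  x = λ² - 38 - 9 = 25 - 47 ≡ 49; y = λ·(38 - 49) - 10 ≡ 6. → (49, 6)

(49, 6)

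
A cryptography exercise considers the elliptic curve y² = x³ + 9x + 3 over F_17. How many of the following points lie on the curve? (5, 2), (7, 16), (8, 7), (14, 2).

(5, 2): 2² ≡ 4, rhs ≡ 3 → off.
(7, 16): 16² ≡ 1, rhs ≡ 1 → on.
(8, 7): 7² ≡ 15, rhs ≡ 9 → off.
(14, 2): 2² ≡ 4, rhs ≡ 0 → off.

1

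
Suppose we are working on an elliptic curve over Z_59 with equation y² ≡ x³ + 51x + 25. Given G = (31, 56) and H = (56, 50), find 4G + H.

(24, 38)

First 4G:
Double-and-add on 4 = (100)₂. Start with G = (31, 56) for the leading 1-bit.
double: tangent at (31, 56): λ = (3·31² + 51)/(2·56) ≡ 43/53. 53⁻¹ ≡ 49 (mod 59), so λ ≡ 43·49 ≡ 42.
  x = λ² - 31 - 31 = 1764 - 62 ≡ 50; y = λ·(31 - 50) - 56 ≡ 31. → (50, 31)
double: tangent at (50, 31): λ = (3·50² + 51)/(2·31) ≡ 58/3. 3⁻¹ ≡ 20 (mod 59), so λ ≡ 58·20 ≡ 39.
  x = λ² - 50 - 50 = 1521 - 100 ≡ 5; y = λ·(50 - 5) - 31 ≡ 13. → (5, 13)
4G = (5, 13).
Finally 4G + H:
(5, 13) + (56, 50). λ = (50 - 13)/(56 - 5) ≡ 37/51 mod 59. 51⁻¹ ≡ 22 (mod 59) since 51·22 = 1122 ≡ 1, so λ ≡ 47.
  x = λ² - 5 - 56 = 2209 - 61 ≡ 24; y = λ·(5 - 24) - 13 ≡ 38. → (24, 38)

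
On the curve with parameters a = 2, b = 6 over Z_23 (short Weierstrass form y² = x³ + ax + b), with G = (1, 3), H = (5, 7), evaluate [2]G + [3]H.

First 2G:
Repeated addition: build up to 2G.
2G: tangent at (1, 3): λ = (3·1² + 2)/(2·3) ≡ 5/6. 6⁻¹ ≡ 4 (mod 23) since 6·4 = 24 ≡ 1, so λ ≡ 5·4 ≡ 20.
  x = λ² - 1 - 1 = 400 - 2 ≡ 7; y = λ·(1 - 7) - 3 ≡ 15. → (7, 15)
2G = (7, 15).
Next 3H:
Repeated addition: build up to 3H.
2H: tangent at (5, 7): λ = (3·5² + 2)/(2·7) ≡ 8/14. 14⁻¹ ≡ 5 (mod 23) since 14·5 = 70 ≡ 1, so λ ≡ 8·5 ≡ 17.
  x = λ² - 5 - 5 = 289 - 10 ≡ 3; y = λ·(5 - 3) - 7 ≡ 4. → (3, 4)
3H: (3, 4) + (5, 7). λ = (7 - 4)/(5 - 3) ≡ 3/2 mod 23. 2⁻¹ ≡ 12 (mod 23) since 2·12 = 24 ≡ 1, so λ ≡ 13.
  x = λ² - 3 - 5 = 169 - 8 ≡ 0; y = λ·(3 - 0) - 4 ≡ 12. → (0, 12)
3H = (0, 12).
Finally 2G + 3H:
(7, 15) + (0, 12). λ = (12 - 15)/(0 - 7) ≡ 20/16 mod 23. 16⁻¹ ≡ 13 (mod 23) since 16·13 = 208 ≡ 1, so λ ≡ 7.
  x = λ² - 7 - 0 = 49 - 7 ≡ 19; y = λ·(7 - 19) - 15 ≡ 16. → (19, 16)

(19, 16)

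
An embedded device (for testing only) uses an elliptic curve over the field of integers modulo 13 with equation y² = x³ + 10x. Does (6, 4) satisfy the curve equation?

yes

y² = 4² ≡ 3; x³ + 10x + 0 = 276 ≡ 3 (mod 13). 3 = 3.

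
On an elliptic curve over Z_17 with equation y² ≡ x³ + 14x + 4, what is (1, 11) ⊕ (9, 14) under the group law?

(9, 3)

(1, 11) + (9, 14). λ = (14 - 11)/(9 - 1) ≡ 3/8 mod 17. 8⁻¹ ≡ 15 (mod 17), so λ ≡ 11.
  x = λ² - 1 - 9 = 121 - 10 ≡ 9; y = λ·(1 - 9) - 11 ≡ 3. → (9, 3)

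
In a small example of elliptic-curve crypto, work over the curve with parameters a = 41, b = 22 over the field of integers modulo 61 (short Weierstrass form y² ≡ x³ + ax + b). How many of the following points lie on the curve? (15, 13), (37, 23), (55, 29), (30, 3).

(15, 13): 13² ≡ 47, rhs ≡ 47 → on.
(37, 23): 23² ≡ 41, rhs ≡ 37 → off.
(55, 29): 29² ≡ 48, rhs ≡ 48 → on.
(30, 3): 3² ≡ 9, rhs ≡ 9 → on.

3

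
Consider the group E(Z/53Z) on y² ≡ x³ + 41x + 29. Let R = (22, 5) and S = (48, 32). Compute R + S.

(37, 10)

(22, 5) + (48, 32). λ = (32 - 5)/(48 - 22) ≡ 27/26 mod 53. 26⁻¹ ≡ 51 (mod 53), so λ ≡ 52.
  x = λ² - 22 - 48 = 2704 - 70 ≡ 37; y = λ·(22 - 37) - 5 ≡ 10. → (37, 10)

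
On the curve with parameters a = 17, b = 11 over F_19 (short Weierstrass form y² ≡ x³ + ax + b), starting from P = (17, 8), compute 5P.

Repeated addition: build up to 5P.
2P: tangent at (17, 8): λ = (3·17² + 17)/(2·8) ≡ 10/16. 16⁻¹ ≡ 6 (mod 19), so λ ≡ 10·6 ≡ 3.
  x = λ² - 17 - 17 = 9 - 34 ≡ 13; y = λ·(17 - 13) - 8 ≡ 4. → (13, 4)
3P: (13, 4) + (17, 8). λ = (8 - 4)/(17 - 13) ≡ 4/4 mod 19. 4⁻¹ ≡ 5 (mod 19), so λ ≡ 1.
  x = λ² - 13 - 17 = 1 - 30 ≡ 9; y = λ·(13 - 9) - 4 ≡ 0. → (9, 0)
4P: (9, 0) + (17, 8). λ = (8 - 0)/(17 - 9) ≡ 8/8 mod 19. 8⁻¹ ≡ 12 (mod 19), so λ ≡ 1.
  x = λ² - 9 - 17 = 1 - 26 ≡ 13; y = λ·(9 - 13) - 0 ≡ 15. → (13, 15)
5P: (13, 15) + (17, 8). λ = (8 - 15)/(17 - 13) ≡ 12/4 mod 19. 4⁻¹ ≡ 5 (mod 19), so λ ≡ 3.
  x = λ² - 13 - 17 = 9 - 30 ≡ 17; y = λ·(13 - 17) - 15 ≡ 11. → (17, 11)

(17, 11)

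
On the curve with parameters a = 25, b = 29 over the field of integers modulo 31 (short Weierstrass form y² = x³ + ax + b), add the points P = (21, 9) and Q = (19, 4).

(5, 0)

(21, 9) + (19, 4). λ = (4 - 9)/(19 - 21) ≡ 26/29 mod 31. 29⁻¹ ≡ 15 (mod 31) since 29·15 = 435 ≡ 1, so λ ≡ 18.
  x = λ² - 21 - 19 = 324 - 40 ≡ 5; y = λ·(21 - 5) - 9 ≡ 0. → (5, 0)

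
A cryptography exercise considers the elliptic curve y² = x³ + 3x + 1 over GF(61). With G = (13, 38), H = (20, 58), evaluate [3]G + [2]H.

(54, 8)

First 3G:
Repeated addition: build up to 3G.
2G: tangent at (13, 38): λ = (3·13² + 3)/(2·38) ≡ 22/15. 15⁻¹ ≡ 57 (mod 61), so λ ≡ 22·57 ≡ 34.
  x = λ² - 13 - 13 = 1156 - 26 ≡ 32; y = λ·(13 - 32) - 38 ≡ 48. → (32, 48)
3G: (32, 48) + (13, 38). λ = (38 - 48)/(13 - 32) ≡ 51/42 mod 61. 42⁻¹ ≡ 16 (mod 61), so λ ≡ 23.
  x = λ² - 32 - 13 = 529 - 45 ≡ 57; y = λ·(32 - 57) - 48 ≡ 48. → (57, 48)
3G = (57, 48).
Next 2H:
Repeated addition: build up to 2H.
2H: tangent at (20, 58): λ = (3·20² + 3)/(2·58) ≡ 44/55. 55⁻¹ ≡ 10 (mod 61) since 55·10 = 550 ≡ 1, so λ ≡ 44·10 ≡ 13.
  x = λ² - 20 - 20 = 169 - 40 ≡ 7; y = λ·(20 - 7) - 58 ≡ 50. → (7, 50)
2H = (7, 50).
Finally 3G + 2H:
(57, 48) + (7, 50). λ = (50 - 48)/(7 - 57) ≡ 2/11 mod 61. 11⁻¹ ≡ 50 (mod 61) since 11·50 = 550 ≡ 1, so λ ≡ 39.
  x = λ² - 57 - 7 = 1521 - 64 ≡ 54; y = λ·(57 - 54) - 48 ≡ 8. → (54, 8)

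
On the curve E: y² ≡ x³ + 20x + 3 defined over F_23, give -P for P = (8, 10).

(8, 13)

-(8, 10) = (8, -10 mod 23) = (8, 13).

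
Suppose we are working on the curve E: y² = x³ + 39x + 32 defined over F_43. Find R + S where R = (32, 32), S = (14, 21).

(32, 32) + (14, 21). λ = (21 - 32)/(14 - 32) ≡ 32/25 mod 43. 25⁻¹ ≡ 31 (mod 43), so λ ≡ 3.
  x = λ² - 32 - 14 = 9 - 46 ≡ 6; y = λ·(32 - 6) - 32 ≡ 3. → (6, 3)

(6, 3)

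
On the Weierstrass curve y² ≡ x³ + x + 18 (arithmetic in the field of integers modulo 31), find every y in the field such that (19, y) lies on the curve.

13, 18

x³ + 1x + 18 = 6896 ≡ 14 (mod 31).
Square roots of 14 mod 31: 13 and 18 (since 13² = 169 ≡ 14).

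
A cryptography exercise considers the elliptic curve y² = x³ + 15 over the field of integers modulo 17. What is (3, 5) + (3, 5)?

tangent at (3, 5): λ = (3·3² + 0)/(2·5) ≡ 10/10. 10⁻¹ ≡ 12 (mod 17) since 10·12 = 120 ≡ 1, so λ ≡ 10·12 ≡ 1.
  x = λ² - 3 - 3 = 1 - 6 ≡ 12; y = λ·(3 - 12) - 5 ≡ 3. → (12, 3)

(12, 3)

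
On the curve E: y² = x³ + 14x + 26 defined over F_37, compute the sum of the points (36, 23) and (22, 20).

(36, 23) + (22, 20). λ = (20 - 23)/(22 - 36) ≡ 34/23 mod 37. 23⁻¹ ≡ 29 (mod 37), so λ ≡ 24.
  x = λ² - 36 - 22 = 576 - 58 ≡ 0; y = λ·(36 - 0) - 23 ≡ 27. → (0, 27)

(0, 27)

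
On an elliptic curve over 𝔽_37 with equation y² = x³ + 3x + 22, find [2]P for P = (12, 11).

tangent at (12, 11): λ = (3·12² + 3)/(2·11) ≡ 28/22. 22⁻¹ ≡ 32 (mod 37), so λ ≡ 28·32 ≡ 8.
  x = λ² - 12 - 12 = 64 - 24 ≡ 3; y = λ·(12 - 3) - 11 ≡ 24. → (3, 24)

(3, 24)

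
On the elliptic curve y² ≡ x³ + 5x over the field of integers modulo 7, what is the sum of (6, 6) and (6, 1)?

O

The two points share x = 6 and their y-coordinates satisfy 6 + 1 ≡ 0 (mod 7), so they are inverses. Their sum is O.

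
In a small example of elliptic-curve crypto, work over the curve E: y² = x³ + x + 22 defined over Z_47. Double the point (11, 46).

tangent at (11, 46): λ = (3·11² + 1)/(2·46) ≡ 35/45. 45⁻¹ ≡ 23 (mod 47) since 45·23 = 1035 ≡ 1, so λ ≡ 35·23 ≡ 6.
  x = λ² - 11 - 11 = 36 - 22 ≡ 14; y = λ·(11 - 14) - 46 ≡ 30. → (14, 30)

(14, 30)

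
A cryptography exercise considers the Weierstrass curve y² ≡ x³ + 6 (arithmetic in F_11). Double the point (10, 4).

(3, 0)

tangent at (10, 4): λ = (3·10² + 0)/(2·4) ≡ 3/8. 8⁻¹ ≡ 7 (mod 11), so λ ≡ 3·7 ≡ 10.
  x = λ² - 10 - 10 = 100 - 20 ≡ 3; y = λ·(10 - 3) - 4 ≡ 0. → (3, 0)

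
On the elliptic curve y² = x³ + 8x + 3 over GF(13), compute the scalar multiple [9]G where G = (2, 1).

Double-and-add on 9 = (1001)₂. Start with G = (2, 1) for the leading 1-bit.
double: tangent at (2, 1): λ = (3·2² + 8)/(2·1) ≡ 7/2. 2⁻¹ ≡ 7 (mod 13) since 2·7 = 14 ≡ 1, so λ ≡ 7·7 ≡ 10.
  x = λ² - 2 - 2 = 100 - 4 ≡ 5; y = λ·(2 - 5) - 1 ≡ 8. → (5, 8)
double: tangent at (5, 8): λ = (3·5² + 8)/(2·8) ≡ 5/3. 3⁻¹ ≡ 9 (mod 13) since 3·9 = 27 ≡ 1, so λ ≡ 5·9 ≡ 6.
  x = λ² - 5 - 5 = 36 - 10 ≡ 0; y = λ·(5 - 0) - 8 ≡ 9. → (0, 9)
double: tangent at (0, 9): λ = (3·0² + 8)/(2·9) ≡ 8/5. 5⁻¹ ≡ 8 (mod 13), so λ ≡ 8·8 ≡ 12.
  x = λ² - 0 - 0 = 144 - 0 ≡ 1; y = λ·(0 - 1) - 9 ≡ 5. → (1, 5)
add G: (1, 5) + (2, 1). λ = (1 - 5)/(2 - 1) ≡ 9/1 mod 13. 1⁻¹ ≡ 1 (mod 13), so λ ≡ 9.
  x = λ² - 1 - 2 = 81 - 3 ≡ 0; y = λ·(1 - 0) - 5 ≡ 4. → (0, 4)

(0, 4)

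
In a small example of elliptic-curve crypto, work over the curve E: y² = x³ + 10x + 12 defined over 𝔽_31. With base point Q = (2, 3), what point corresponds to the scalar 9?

(3, 10)

Double-and-add on 9 = (1001)₂. Start with Q = (2, 3) for the leading 1-bit.
double: tangent at (2, 3): λ = (3·2² + 10)/(2·3) ≡ 22/6. 6⁻¹ ≡ 26 (mod 31), so λ ≡ 22·26 ≡ 14.
  x = λ² - 2 - 2 = 196 - 4 ≡ 6; y = λ·(2 - 6) - 3 ≡ 3. → (6, 3)
double: tangent at (6, 3): λ = (3·6² + 10)/(2·3) ≡ 25/6. 6⁻¹ ≡ 26 (mod 31), so λ ≡ 25·26 ≡ 30.
  x = λ² - 6 - 6 = 900 - 12 ≡ 20; y = λ·(6 - 20) - 3 ≡ 11. → (20, 11)
double: tangent at (20, 11): λ = (3·20² + 10)/(2·11) ≡ 1/22. 22⁻¹ ≡ 24 (mod 31), so λ ≡ 1·24 ≡ 24.
  x = λ² - 20 - 20 = 576 - 40 ≡ 9; y = λ·(20 - 9) - 11 ≡ 5. → (9, 5)
add Q: (9, 5) + (2, 3). λ = (3 - 5)/(2 - 9) ≡ 29/24 mod 31. 24⁻¹ ≡ 22 (mod 31), so λ ≡ 18.
  x = λ² - 9 - 2 = 324 - 11 ≡ 3; y = λ·(9 - 3) - 5 ≡ 10. → (3, 10)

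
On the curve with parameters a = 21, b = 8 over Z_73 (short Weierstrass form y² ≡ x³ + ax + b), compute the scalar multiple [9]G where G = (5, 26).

Repeated addition: build up to 9G.
2G: tangent at (5, 26): λ = (3·5² + 21)/(2·26) ≡ 23/52. 52⁻¹ ≡ 66 (mod 73) since 52·66 = 3432 ≡ 1, so λ ≡ 23·66 ≡ 58.
  x = λ² - 5 - 5 = 3364 - 10 ≡ 69; y = λ·(5 - 69) - 26 ≡ 58. → (69, 58)
3G: (69, 58) + (5, 26). λ = (26 - 58)/(5 - 69) ≡ 41/9 mod 73. 9⁻¹ ≡ 65 (mod 73) since 9·65 = 585 ≡ 1, so λ ≡ 37.
  x = λ² - 69 - 5 = 1369 - 74 ≡ 54; y = λ·(69 - 54) - 58 ≡ 59. → (54, 59)
4G: (54, 59) + (5, 26). λ = (26 - 59)/(5 - 54) ≡ 40/24 mod 73. 24⁻¹ ≡ 70 (mod 73), so λ ≡ 26.
  x = λ² - 54 - 5 = 676 - 59 ≡ 33; y = λ·(54 - 33) - 59 ≡ 49. → (33, 49)
5G: (33, 49) + (5, 26). λ = (26 - 49)/(5 - 33) ≡ 50/45 mod 73. 45⁻¹ ≡ 13 (mod 73) since 45·13 = 585 ≡ 1, so λ ≡ 66.
  x = λ² - 33 - 5 = 4356 - 38 ≡ 11; y = λ·(33 - 11) - 49 ≡ 16. → (11, 16)
6G: (11, 16) + (5, 26). λ = (26 - 16)/(5 - 11) ≡ 10/67 mod 73. 67⁻¹ ≡ 12 (mod 73) since 67·12 = 804 ≡ 1, so λ ≡ 47.
  x = λ² - 11 - 5 = 2209 - 16 ≡ 3; y = λ·(11 - 3) - 16 ≡ 68. → (3, 68)
7G: (3, 68) + (5, 26). λ = (26 - 68)/(5 - 3) ≡ 31/2 mod 73. 2⁻¹ ≡ 37 (mod 73) since 2·37 = 74 ≡ 1, so λ ≡ 52.
  x = λ² - 3 - 5 = 2704 - 8 ≡ 68; y = λ·(3 - 68) - 68 ≡ 56. → (68, 56)
8G: (68, 56) + (5, 26). λ = (26 - 56)/(5 - 68) ≡ 43/10 mod 73. 10⁻¹ ≡ 22 (mod 73) since 10·22 = 220 ≡ 1, so λ ≡ 70.
  x = λ² - 68 - 5 = 4900 - 73 ≡ 9; y = λ·(68 - 9) - 56 ≡ 59. → (9, 59)
9G: (9, 59) + (5, 26). λ = (26 - 59)/(5 - 9) ≡ 40/69 mod 73. 69⁻¹ ≡ 18 (mod 73), so λ ≡ 63.
  x = λ² - 9 - 5 = 3969 - 14 ≡ 13; y = λ·(9 - 13) - 59 ≡ 54. → (13, 54)

(13, 54)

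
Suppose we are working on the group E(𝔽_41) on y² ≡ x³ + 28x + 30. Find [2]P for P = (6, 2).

(37, 10)

tangent at (6, 2): λ = (3·6² + 28)/(2·2) ≡ 13/4. 4⁻¹ ≡ 31 (mod 41), so λ ≡ 13·31 ≡ 34.
  x = λ² - 6 - 6 = 1156 - 12 ≡ 37; y = λ·(6 - 37) - 2 ≡ 10. → (37, 10)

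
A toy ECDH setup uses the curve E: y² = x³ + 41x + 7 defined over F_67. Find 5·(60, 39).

(3, 31)

Write P = (60, 39).
Repeated addition: build up to 5P.
2P: tangent at (60, 39): λ = (3·60² + 41)/(2·39) ≡ 54/11. 11⁻¹ ≡ 61 (mod 67), so λ ≡ 54·61 ≡ 11.
  x = λ² - 60 - 60 = 121 - 120 ≡ 1; y = λ·(60 - 1) - 39 ≡ 7. → (1, 7)
3P: (1, 7) + (60, 39). λ = (39 - 7)/(60 - 1) ≡ 32/59 mod 67. 59⁻¹ ≡ 25 (mod 67), so λ ≡ 63.
  x = λ² - 1 - 60 = 3969 - 61 ≡ 22; y = λ·(1 - 22) - 7 ≡ 10. → (22, 10)
4P: (22, 10) + (60, 39). λ = (39 - 10)/(60 - 22) ≡ 29/38 mod 67. 38⁻¹ ≡ 30 (mod 67) since 38·30 = 1140 ≡ 1, so λ ≡ 66.
  x = λ² - 22 - 60 = 4356 - 82 ≡ 53; y = λ·(22 - 53) - 10 ≡ 21. → (53, 21)
5P: (53, 21) + (60, 39). λ = (39 - 21)/(60 - 53) ≡ 18/7 mod 67. 7⁻¹ ≡ 48 (mod 67), so λ ≡ 60.
  x = λ² - 53 - 60 = 3600 - 113 ≡ 3; y = λ·(53 - 3) - 21 ≡ 31. → (3, 31)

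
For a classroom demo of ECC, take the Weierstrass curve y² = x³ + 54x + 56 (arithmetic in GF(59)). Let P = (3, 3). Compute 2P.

tangent at (3, 3): λ = (3·3² + 54)/(2·3) ≡ 22/6. 6⁻¹ ≡ 10 (mod 59) since 6·10 = 60 ≡ 1, so λ ≡ 22·10 ≡ 43.
  x = λ² - 3 - 3 = 1849 - 6 ≡ 14; y = λ·(3 - 14) - 3 ≡ 55. → (14, 55)

(14, 55)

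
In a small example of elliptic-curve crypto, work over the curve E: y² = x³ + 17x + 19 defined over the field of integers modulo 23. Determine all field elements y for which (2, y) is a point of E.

x³ + 17x + 19 = 61 ≡ 15 (mod 23).
15 is a non-residue mod 23; no y exists.

none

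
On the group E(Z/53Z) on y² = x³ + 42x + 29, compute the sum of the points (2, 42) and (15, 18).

(2, 42) + (15, 18). λ = (18 - 42)/(15 - 2) ≡ 29/13 mod 53. 13⁻¹ ≡ 49 (mod 53), so λ ≡ 43.
  x = λ² - 2 - 15 = 1849 - 17 ≡ 30; y = λ·(2 - 30) - 42 ≡ 26. → (30, 26)

(30, 26)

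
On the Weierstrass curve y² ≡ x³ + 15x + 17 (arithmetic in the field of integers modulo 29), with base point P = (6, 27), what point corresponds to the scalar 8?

(17, 20)

Repeated addition: build up to 8P.
2P: tangent at (6, 27): λ = (3·6² + 15)/(2·27) ≡ 7/25. 25⁻¹ ≡ 7 (mod 29) since 25·7 = 175 ≡ 1, so λ ≡ 7·7 ≡ 20.
  x = λ² - 6 - 6 = 400 - 12 ≡ 11; y = λ·(6 - 11) - 27 ≡ 18. → (11, 18)
3P: (11, 18) + (6, 27). λ = (27 - 18)/(6 - 11) ≡ 9/24 mod 29. 24⁻¹ ≡ 23 (mod 29) since 24·23 = 552 ≡ 1, so λ ≡ 4.
  x = λ² - 11 - 6 = 16 - 17 ≡ 28; y = λ·(11 - 28) - 18 ≡ 1. → (28, 1)
4P: (28, 1) + (6, 27). λ = (27 - 1)/(6 - 28) ≡ 26/7 mod 29. 7⁻¹ ≡ 25 (mod 29), so λ ≡ 12.
  x = λ² - 28 - 6 = 144 - 34 ≡ 23; y = λ·(28 - 23) - 1 ≡ 1. → (23, 1)
5P: (23, 1) + (6, 27). λ = (27 - 1)/(6 - 23) ≡ 26/12 mod 29. 12⁻¹ ≡ 17 (mod 29), so λ ≡ 7.
  x = λ² - 23 - 6 = 49 - 29 ≡ 20; y = λ·(23 - 20) - 1 ≡ 20. → (20, 20)
6P: (20, 20) + (6, 27). λ = (27 - 20)/(6 - 20) ≡ 7/15 mod 29. 15⁻¹ ≡ 2 (mod 29), so λ ≡ 14.
  x = λ² - 20 - 6 = 196 - 26 ≡ 25; y = λ·(20 - 25) - 20 ≡ 26. → (25, 26)
7P: (25, 26) + (6, 27). λ = (27 - 26)/(6 - 25) ≡ 1/10 mod 29. 10⁻¹ ≡ 3 (mod 29), so λ ≡ 3.
  x = λ² - 25 - 6 = 9 - 31 ≡ 7; y = λ·(25 - 7) - 26 ≡ 28. → (7, 28)
8P: (7, 28) + (6, 27). λ = (27 - 28)/(6 - 7) ≡ 28/28 mod 29. 28⁻¹ ≡ 28 (mod 29), so λ ≡ 1.
  x = λ² - 7 - 6 = 1 - 13 ≡ 17; y = λ·(7 - 17) - 28 ≡ 20. → (17, 20)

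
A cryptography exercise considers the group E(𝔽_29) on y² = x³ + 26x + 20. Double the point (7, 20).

(21, 5)

tangent at (7, 20): λ = (3·7² + 26)/(2·20) ≡ 28/11. 11⁻¹ ≡ 8 (mod 29), so λ ≡ 28·8 ≡ 21.
  x = λ² - 7 - 7 = 441 - 14 ≡ 21; y = λ·(7 - 21) - 20 ≡ 5. → (21, 5)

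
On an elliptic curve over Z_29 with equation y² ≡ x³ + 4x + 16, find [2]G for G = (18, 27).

(21, 9)

tangent at (18, 27): λ = (3·18² + 4)/(2·27) ≡ 19/25. 25⁻¹ ≡ 7 (mod 29), so λ ≡ 19·7 ≡ 17.
  x = λ² - 18 - 18 = 289 - 36 ≡ 21; y = λ·(18 - 21) - 27 ≡ 9. → (21, 9)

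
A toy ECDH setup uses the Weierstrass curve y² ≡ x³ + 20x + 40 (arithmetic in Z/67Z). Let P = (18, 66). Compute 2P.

(23, 2)

tangent at (18, 66): λ = (3·18² + 20)/(2·66) ≡ 54/65. 65⁻¹ ≡ 33 (mod 67) since 65·33 = 2145 ≡ 1, so λ ≡ 54·33 ≡ 40.
  x = λ² - 18 - 18 = 1600 - 36 ≡ 23; y = λ·(18 - 23) - 66 ≡ 2. → (23, 2)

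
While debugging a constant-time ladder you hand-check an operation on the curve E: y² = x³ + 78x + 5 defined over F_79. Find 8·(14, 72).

Write P = (14, 72).
Double-and-add on 8 = (1000)₂. Start with P = (14, 72) for the leading 1-bit.
double: tangent at (14, 72): λ = (3·14² + 78)/(2·72) ≡ 34/65. 65⁻¹ ≡ 62 (mod 79), so λ ≡ 34·62 ≡ 54.
  x = λ² - 14 - 14 = 2916 - 28 ≡ 44; y = λ·(14 - 44) - 72 ≡ 46. → (44, 46)
double: tangent at (44, 46): λ = (3·44² + 78)/(2·46) ≡ 40/13. 13⁻¹ ≡ 73 (mod 79) since 13·73 = 949 ≡ 1, so λ ≡ 40·73 ≡ 76.
  x = λ² - 44 - 44 = 5776 - 88 ≡ 0; y = λ·(44 - 0) - 46 ≡ 59. → (0, 59)
double: tangent at (0, 59): λ = (3·0² + 78)/(2·59) ≡ 78/39. 39⁻¹ ≡ 77 (mod 79), so λ ≡ 78·77 ≡ 2.
  x = λ² - 0 - 0 = 4 - 0 ≡ 4; y = λ·(0 - 4) - 59 ≡ 12. → (4, 12)

(4, 12)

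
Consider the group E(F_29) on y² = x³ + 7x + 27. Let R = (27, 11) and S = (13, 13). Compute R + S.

(27, 11) + (13, 13). λ = (13 - 11)/(13 - 27) ≡ 2/15 mod 29. 15⁻¹ ≡ 2 (mod 29) since 15·2 = 30 ≡ 1, so λ ≡ 4.
  x = λ² - 27 - 13 = 16 - 40 ≡ 5; y = λ·(27 - 5) - 11 ≡ 19. → (5, 19)

(5, 19)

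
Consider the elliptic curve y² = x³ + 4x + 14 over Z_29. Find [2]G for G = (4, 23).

(14, 1)

tangent at (4, 23): λ = (3·4² + 4)/(2·23) ≡ 23/17. 17⁻¹ ≡ 12 (mod 29) since 17·12 = 204 ≡ 1, so λ ≡ 23·12 ≡ 15.
  x = λ² - 4 - 4 = 225 - 8 ≡ 14; y = λ·(4 - 14) - 23 ≡ 1. → (14, 1)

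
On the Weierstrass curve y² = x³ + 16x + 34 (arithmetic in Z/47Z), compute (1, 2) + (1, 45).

The two points share x = 1 and their y-coordinates satisfy 2 + 45 ≡ 0 (mod 47), so they are inverses. Their sum is 𝒪.

O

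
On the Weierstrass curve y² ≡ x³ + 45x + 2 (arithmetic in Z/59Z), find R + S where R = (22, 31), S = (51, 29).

(22, 31) + (51, 29). λ = (29 - 31)/(51 - 22) ≡ 57/29 mod 59. 29⁻¹ ≡ 57 (mod 59), so λ ≡ 4.
  x = λ² - 22 - 51 = 16 - 73 ≡ 2; y = λ·(22 - 2) - 31 ≡ 49. → (2, 49)

(2, 49)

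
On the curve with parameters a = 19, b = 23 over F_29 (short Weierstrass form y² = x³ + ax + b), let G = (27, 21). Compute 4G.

Double-and-add on 4 = (100)₂. Start with G = (27, 21) for the leading 1-bit.
double: tangent at (27, 21): λ = (3·27² + 19)/(2·21) ≡ 2/13. 13⁻¹ ≡ 9 (mod 29) since 13·9 = 117 ≡ 1, so λ ≡ 2·9 ≡ 18.
  x = λ² - 27 - 27 = 324 - 54 ≡ 9; y = λ·(27 - 9) - 21 ≡ 13. → (9, 13)
double: tangent at (9, 13): λ = (3·9² + 19)/(2·13) ≡ 1/26. 26⁻¹ ≡ 19 (mod 29) since 26·19 = 494 ≡ 1, so λ ≡ 1·19 ≡ 19.
  x = λ² - 9 - 9 = 361 - 18 ≡ 24; y = λ·(9 - 24) - 13 ≡ 21. → (24, 21)

(24, 21)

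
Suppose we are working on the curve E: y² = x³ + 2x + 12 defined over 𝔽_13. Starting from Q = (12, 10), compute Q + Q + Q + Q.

Repeated addition: build up to 4Q.
2Q: tangent at (12, 10): λ = (3·12² + 2)/(2·10) ≡ 5/7. 7⁻¹ ≡ 2 (mod 13), so λ ≡ 5·2 ≡ 10.
  x = λ² - 12 - 12 = 100 - 24 ≡ 11; y = λ·(12 - 11) - 10 ≡ 0. → (11, 0)
3Q: (11, 0) + (12, 10). λ = (10 - 0)/(12 - 11) ≡ 10/1 mod 13. 1⁻¹ ≡ 1 (mod 13), so λ ≡ 10.
  x = λ² - 11 - 12 = 100 - 23 ≡ 12; y = λ·(11 - 12) - 0 ≡ 3. → (12, 3)
4Q: (12, 3) + (12, 10): same x and y₁ ≡ -y₂, so the sum is 𝒪.

O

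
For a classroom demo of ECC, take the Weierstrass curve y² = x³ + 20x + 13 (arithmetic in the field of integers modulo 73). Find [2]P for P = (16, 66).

(9, 51)

tangent at (16, 66): λ = (3·16² + 20)/(2·66) ≡ 58/59. 59⁻¹ ≡ 26 (mod 73) since 59·26 = 1534 ≡ 1, so λ ≡ 58·26 ≡ 48.
  x = λ² - 16 - 16 = 2304 - 32 ≡ 9; y = λ·(16 - 9) - 66 ≡ 51. → (9, 51)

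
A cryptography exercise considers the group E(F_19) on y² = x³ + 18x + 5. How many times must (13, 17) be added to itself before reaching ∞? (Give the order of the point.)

2P: tangent at (13, 17): λ = (3·13² + 18)/(2·17) ≡ 12/15. 15⁻¹ ≡ 14 (mod 19), so λ ≡ 12·14 ≡ 16.
  x = λ² - 13 - 13 = 256 - 26 ≡ 2; y = λ·(13 - 2) - 17 ≡ 7. → (2, 7)
3P: (2, 7) + (13, 17). λ = (17 - 7)/(13 - 2) ≡ 10/11 mod 19. 11⁻¹ ≡ 7 (mod 19) since 11·7 = 77 ≡ 1, so λ ≡ 13.
  x = λ² - 2 - 13 = 169 - 15 ≡ 2; y = λ·(2 - 2) - 7 ≡ 12. → (2, 12)
4P: (2, 12) + (13, 17). λ = (17 - 12)/(13 - 2) ≡ 5/11 mod 19. 11⁻¹ ≡ 7 (mod 19) since 11·7 = 77 ≡ 1, so λ ≡ 16.
  x = λ² - 2 - 13 = 256 - 15 ≡ 13; y = λ·(2 - 13) - 12 ≡ 2. → (13, 2)
5P: (13, 2) + (13, 17): same x and y₁ ≡ -y₂, so the sum is ∞.
5P = ∞, so the order is 5.

5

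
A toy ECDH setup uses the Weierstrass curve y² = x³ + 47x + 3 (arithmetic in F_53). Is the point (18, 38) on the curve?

no

y² = 38² ≡ 13; x³ + 47x + 3 = 6681 ≡ 3 (mod 53). 13 ≠ 3.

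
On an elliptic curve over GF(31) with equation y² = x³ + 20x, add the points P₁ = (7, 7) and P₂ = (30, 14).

(7, 7) + (30, 14). λ = (14 - 7)/(30 - 7) ≡ 7/23 mod 31. 23⁻¹ ≡ 27 (mod 31), so λ ≡ 3.
  x = λ² - 7 - 30 = 9 - 37 ≡ 3; y = λ·(7 - 3) - 7 ≡ 5. → (3, 5)

(3, 5)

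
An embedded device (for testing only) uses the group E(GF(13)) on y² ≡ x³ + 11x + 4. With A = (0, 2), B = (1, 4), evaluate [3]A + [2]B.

First 3A:
Repeated addition: build up to 3A.
2A: tangent at (0, 2): λ = (3·0² + 11)/(2·2) ≡ 11/4. 4⁻¹ ≡ 10 (mod 13), so λ ≡ 11·10 ≡ 6.
  x = λ² - 0 - 0 = 36 - 0 ≡ 10; y = λ·(0 - 10) - 2 ≡ 3. → (10, 3)
3A: (10, 3) + (0, 2). λ = (2 - 3)/(0 - 10) ≡ 12/3 mod 13. 3⁻¹ ≡ 9 (mod 13), so λ ≡ 4.
  x = λ² - 10 - 0 = 16 - 10 ≡ 6; y = λ·(10 - 6) - 3 ≡ 0. → (6, 0)
3A = (6, 0).
Next 2B:
Repeated addition: build up to 2B.
2B: tangent at (1, 4): λ = (3·1² + 11)/(2·4) ≡ 1/8. 8⁻¹ ≡ 5 (mod 13), so λ ≡ 1·5 ≡ 5.
  x = λ² - 1 - 1 = 25 - 2 ≡ 10; y = λ·(1 - 10) - 4 ≡ 3. → (10, 3)
2B = (10, 3).
Finally 3A + 2B:
(6, 0) + (10, 3). λ = (3 - 0)/(10 - 6) ≡ 3/4 mod 13. 4⁻¹ ≡ 10 (mod 13), so λ ≡ 4.
  x = λ² - 6 - 10 = 16 - 16 ≡ 0; y = λ·(6 - 0) - 0 ≡ 11. → (0, 11)

(0, 11)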